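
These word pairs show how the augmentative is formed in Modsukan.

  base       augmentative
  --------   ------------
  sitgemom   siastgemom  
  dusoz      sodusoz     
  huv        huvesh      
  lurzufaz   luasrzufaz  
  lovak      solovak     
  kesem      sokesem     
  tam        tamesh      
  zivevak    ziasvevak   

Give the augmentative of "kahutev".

"kahutev" has 3 vowels. The stems with 3 vowels (sitgemom → siastgemom, zivevak → ziasvevak, lurzufaz → luasrzufaz) insert -as- after the first vowel.
The other patterns: stems with 1 vowel add -esh; stems with 2 vowels add the prefix so-.
So kahutev → kaashutev.

kaashutev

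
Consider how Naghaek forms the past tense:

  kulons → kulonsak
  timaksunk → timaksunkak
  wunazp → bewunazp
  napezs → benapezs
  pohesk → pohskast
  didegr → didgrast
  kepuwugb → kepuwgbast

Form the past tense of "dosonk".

dosonkak

"dosonk" has second-to-last letter 'n'. The stems whose second-to-last letter is 'n' (kulons → kulonsak, timaksunk → timaksunkak) add -ak.
So dosonk → dosonkak.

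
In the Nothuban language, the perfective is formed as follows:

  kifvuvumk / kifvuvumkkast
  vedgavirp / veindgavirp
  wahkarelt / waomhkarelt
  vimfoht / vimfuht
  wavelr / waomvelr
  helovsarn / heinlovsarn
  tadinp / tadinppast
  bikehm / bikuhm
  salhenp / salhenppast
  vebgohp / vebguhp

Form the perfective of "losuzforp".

loinsuzforp

vedgavirp and vebgohp both end in -p yet inflect differently (veindgavirp, vebguhp), so the final letter is not what conditions the rule; the second-to-last letter is.
"losuzforp" has second-to-last letter 'r'. The stems whose second-to-last letter is 'r' (vedgavirp → veindgavirp, helovsarn → heinlovsarn) insert -in- after the first vowel.
So losuzforp → loinsuzforp.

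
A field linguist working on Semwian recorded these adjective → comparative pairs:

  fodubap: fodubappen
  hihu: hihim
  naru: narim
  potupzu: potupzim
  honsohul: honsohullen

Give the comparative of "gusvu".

gusvim

"gusvu" ends in -u. The stems ending in -u (hihu → hihim, potupzu → potupzim, naru → narim) drop the final letter and add -im.
So gusvu → gusvim.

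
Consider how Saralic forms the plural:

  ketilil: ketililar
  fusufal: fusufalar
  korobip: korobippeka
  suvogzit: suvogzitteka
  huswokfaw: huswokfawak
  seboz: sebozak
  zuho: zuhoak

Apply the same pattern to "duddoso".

ketilil and korobip both have last vowel 'i' yet inflect differently (ketililar, korobippeka), so the last vowel is not what conditions the rule; the final letter is.
"duddoso" ends in -o. The one such stem in the data (zuho → zuhoak) adds -ak, so the same rule applies.
So duddoso → duddosoak.

duddosoak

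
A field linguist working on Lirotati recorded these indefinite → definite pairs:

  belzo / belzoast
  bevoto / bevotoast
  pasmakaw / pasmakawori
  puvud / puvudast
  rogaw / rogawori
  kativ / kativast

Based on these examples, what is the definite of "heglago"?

pasmakaw and puvud both begin with p- yet inflect differently (pasmakawori, puvudast), so the first letter is not what conditions the rule; the final letter is.
"heglago" ends in -o. The stems ending in -o (bevoto → bevotoast, belzo → belzoast) add -ast.
The other pattern: stems ending in -w add -ori.
So heglago → heglagoast.

heglagoast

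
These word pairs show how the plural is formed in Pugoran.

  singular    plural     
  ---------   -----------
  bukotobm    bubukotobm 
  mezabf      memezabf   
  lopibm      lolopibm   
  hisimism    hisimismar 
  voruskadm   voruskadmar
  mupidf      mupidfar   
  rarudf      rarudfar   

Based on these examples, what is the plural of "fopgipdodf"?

fopgipdodfar

"fopgipdodf" has second-to-last letter 'd'. The stems whose second-to-last letter is 'd' (voruskadm → voruskadmar, mupidf → mupidfar, rarudf → rarudfar) add -ar.
So fopgipdodf → fopgipdodfar.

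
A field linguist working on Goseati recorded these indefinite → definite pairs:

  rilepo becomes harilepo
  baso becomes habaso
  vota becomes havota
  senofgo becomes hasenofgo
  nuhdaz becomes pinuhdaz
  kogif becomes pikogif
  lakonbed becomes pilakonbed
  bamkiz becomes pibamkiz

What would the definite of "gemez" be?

pigemez

"gemez" ends in a consonant. The stems ending in a consonant (lakonbed → pilakonbed, bamkiz → pibamkiz, kogif → pikogif) add the prefix pi-.
The other pattern: stems ending in a vowel add the prefix ha-.
So gemez → pigemez.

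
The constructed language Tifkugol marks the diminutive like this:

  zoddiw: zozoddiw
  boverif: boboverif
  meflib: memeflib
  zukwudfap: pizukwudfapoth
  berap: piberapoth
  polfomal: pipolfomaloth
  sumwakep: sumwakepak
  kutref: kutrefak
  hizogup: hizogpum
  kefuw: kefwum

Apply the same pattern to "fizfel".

fizfelak

zukwudfap and sumwakep both end in -p yet inflect differently (pizukwudfapoth, sumwakepak), so the final letter is not what conditions the rule; the last vowel is.
"fizfel" has last vowel 'e'. The stems whose last vowel is 'e' (sumwakep → sumwakepak, kutref → kutrefak) add -ak.
So fizfel → fizfelak.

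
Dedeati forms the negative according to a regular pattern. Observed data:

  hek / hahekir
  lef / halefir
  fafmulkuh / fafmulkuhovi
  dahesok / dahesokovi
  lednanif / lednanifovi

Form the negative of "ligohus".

ligohusovi

hek and dahesok both end in -k yet inflect differently (hahekir, dahesokovi), so the final letter is not what conditions the rule; the number of vowels is.
"ligohus" has 3 vowels. The stems with 3 vowels (fafmulkuh → fafmulkuhovi, dahesok → dahesokovi, lednanif → lednanifovi) add -ovi.
The other pattern: stems with 1 vowel add ha- … -ir around the stem.
So ligohus → ligohusovi.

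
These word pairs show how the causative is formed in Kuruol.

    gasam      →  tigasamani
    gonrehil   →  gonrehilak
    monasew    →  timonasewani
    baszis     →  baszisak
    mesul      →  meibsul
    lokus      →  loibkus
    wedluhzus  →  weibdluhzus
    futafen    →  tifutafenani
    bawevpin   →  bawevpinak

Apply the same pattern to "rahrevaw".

gonrehil and mesul both end in -l yet inflect differently (gonrehilak, meibsul), so the final letter is not what conditions the rule; the last vowel is.
"rahrevaw" has last vowel 'a'. The one such stem in the data (gasam → tigasamani) adds ti- … -ani around the stem, so the same rule applies.
So rahrevaw → tirahrevawani.

tirahrevawani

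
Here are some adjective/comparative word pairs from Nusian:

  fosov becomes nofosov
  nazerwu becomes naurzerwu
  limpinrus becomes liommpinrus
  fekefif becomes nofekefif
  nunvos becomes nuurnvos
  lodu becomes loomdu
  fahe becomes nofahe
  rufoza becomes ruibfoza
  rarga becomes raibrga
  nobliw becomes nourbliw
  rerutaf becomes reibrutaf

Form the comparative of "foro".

nazerwu and lodu both end in -u yet inflect differently (naurzerwu, loomdu), so the final letter is not what conditions the rule; the first letter is.
"foro" begins with f-. The stems beginning with f- (fahe → nofahe, fekefif → nofekefif, fosov → nofosov) add the prefix no-.
The other patterns: stems beginning with n- insert -ur- after the first vowel; stems beginning with l- insert -om- after the first vowel; stems beginning with r- insert -ib- after the first vowel.
So foro → noforo.

noforo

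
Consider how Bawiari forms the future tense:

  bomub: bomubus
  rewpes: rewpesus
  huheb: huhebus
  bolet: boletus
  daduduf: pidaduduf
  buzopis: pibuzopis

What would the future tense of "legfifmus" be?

pilegfifmus

rewpes and buzopis both end in -s yet inflect differently (rewpesus, pibuzopis), so the final letter is not what conditions the rule; the number of vowels is.
"legfifmus" has 3 vowels. The stems with 3 vowels (daduduf → pidaduduf, buzopis → pibuzopis) add the prefix pi-.
So legfifmus → pilegfifmus.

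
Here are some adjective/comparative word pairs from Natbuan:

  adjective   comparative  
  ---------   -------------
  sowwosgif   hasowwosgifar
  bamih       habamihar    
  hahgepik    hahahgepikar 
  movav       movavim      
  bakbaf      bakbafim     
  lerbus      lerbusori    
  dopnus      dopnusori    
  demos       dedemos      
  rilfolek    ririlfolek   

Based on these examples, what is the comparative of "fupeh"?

fufupeh

sowwosgif and bakbaf both end in -f yet inflect differently (hasowwosgifar, bakbafim), so the final letter is not what conditions the rule; the last vowel is.
"fupeh" has last vowel 'e'. The one such stem in the data (rilfolek → ririlfolek) repeats the first consonant+vowel as a prefix (as does demos), so the same rule applies.
So fupeh → fufupeh.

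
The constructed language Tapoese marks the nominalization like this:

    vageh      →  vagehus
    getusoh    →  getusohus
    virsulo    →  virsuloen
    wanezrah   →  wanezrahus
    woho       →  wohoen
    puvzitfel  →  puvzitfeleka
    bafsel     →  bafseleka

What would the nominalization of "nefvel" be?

getusoh and woho both have last vowel 'o' yet inflect differently (getusohus, wohoen), so the last vowel is not what conditions the rule; the final letter is.
"nefvel" ends in -l. The stems ending in -l (bafsel → bafseleka, puvzitfel → puvzitfeleka) add -eka.
The other patterns: stems ending in -h add -us; stems ending in -o add -en.
So nefvel → nefveleka.

nefveleka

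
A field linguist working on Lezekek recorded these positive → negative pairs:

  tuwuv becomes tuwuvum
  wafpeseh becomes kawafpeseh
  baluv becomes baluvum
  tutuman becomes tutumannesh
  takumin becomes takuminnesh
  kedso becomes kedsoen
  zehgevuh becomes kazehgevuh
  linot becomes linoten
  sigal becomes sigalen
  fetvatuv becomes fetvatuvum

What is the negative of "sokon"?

tuwuv and zehgevuh both have last vowel 'u' yet inflect differently (tuwuvum, kazehgevuh), so the last vowel is not what conditions the rule; the final letter is.
"sokon" ends in -n. The stems ending in -n (takumin → takuminnesh, tutuman → tutumannesh) double the final consonant and add -esh.
So sokon → sokonnesh.

sokonnesh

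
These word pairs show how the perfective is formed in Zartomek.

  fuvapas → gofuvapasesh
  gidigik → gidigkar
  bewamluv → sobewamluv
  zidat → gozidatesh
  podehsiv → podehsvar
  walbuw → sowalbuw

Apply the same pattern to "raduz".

soraduz

podehsiv and bewamluv both end in -v yet inflect differently (podehsvar, sobewamluv), so the final letter is not what conditions the rule; the last vowel is.
"raduz" has last vowel 'u'. The stems whose last vowel is 'u' (walbuw → sowalbuw, bewamluv → sobewamluv) add the prefix so-.
The other patterns: stems whose last vowel is 'i' delete the last vowel and add -ar; stems whose last vowel is 'a' add go- … -esh around the stem.
So raduz → soraduz.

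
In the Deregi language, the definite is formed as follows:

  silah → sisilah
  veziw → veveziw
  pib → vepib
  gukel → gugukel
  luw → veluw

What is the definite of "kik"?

"kik" has 1 vowel. The stems with 1 vowel (luw → veluw, pib → vepib) add the prefix ve-.
The other pattern: stems with 2 vowels repeat the first consonant+vowel as a prefix.
So kik → vekik.

vekik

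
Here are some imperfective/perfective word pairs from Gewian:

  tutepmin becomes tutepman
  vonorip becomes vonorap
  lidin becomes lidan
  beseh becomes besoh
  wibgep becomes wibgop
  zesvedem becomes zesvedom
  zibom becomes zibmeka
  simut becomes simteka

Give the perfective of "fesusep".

fesusop

vonorip and wibgep both end in -p yet inflect differently (vonorap, wibgop), so the final letter is not what conditions the rule; the last vowel is.
"fesusep" has last vowel 'e'. The stems whose last vowel is 'e' (beseh → besoh, wibgep → wibgop, zesvedem → zesvedom) change the last vowel to 'o'.
The other patterns: stems whose last vowel is 'i' change the last vowel to 'a'; stems whose last vowel is 'o' or 'u' delete the last vowel and add -eka.
So fesusep → fesusop.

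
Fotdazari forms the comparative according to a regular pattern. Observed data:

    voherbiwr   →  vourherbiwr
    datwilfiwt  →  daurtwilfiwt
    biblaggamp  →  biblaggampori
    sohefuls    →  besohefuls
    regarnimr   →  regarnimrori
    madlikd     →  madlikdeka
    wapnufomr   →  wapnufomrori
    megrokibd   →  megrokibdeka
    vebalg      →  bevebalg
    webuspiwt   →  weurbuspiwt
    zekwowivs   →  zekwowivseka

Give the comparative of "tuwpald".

voherbiwr and regarnimr both end in -r yet inflect differently (vourherbiwr, regarnimrori), so the final letter is not what conditions the rule; the second-to-last letter is.
"tuwpald" has second-to-last letter 'l'. The stems whose second-to-last letter is 'l' (sohefuls → besohefuls, vebalg → bevebalg) add the prefix be-.
The other patterns: stems whose second-to-last letter is 'w' insert -ur- after the first vowel; stems whose second-to-last letter is 'm' add -ori; stems whose second-to-last letter is 'b', 'k' or 'v' add -eka.
So tuwpald → betuwpald.

betuwpald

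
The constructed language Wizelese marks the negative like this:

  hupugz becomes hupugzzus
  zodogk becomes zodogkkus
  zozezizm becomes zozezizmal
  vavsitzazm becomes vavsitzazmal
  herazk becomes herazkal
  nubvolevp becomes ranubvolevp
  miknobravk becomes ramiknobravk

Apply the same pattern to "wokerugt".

wokerugttus

zodogk and herazk both end in -k yet inflect differently (zodogkkus, herazkal), so the final letter is not what conditions the rule; the second-to-last letter is.
"wokerugt" has second-to-last letter 'g'. The stems whose second-to-last letter is 'g' (hupugz → hupugzzus, zodogk → zodogkkus) double the final consonant and add -us.
The other patterns: stems whose second-to-last letter is 'z' add -al; stems whose second-to-last letter is 'v' add the prefix ra-.
So wokerugt → wokerugttus.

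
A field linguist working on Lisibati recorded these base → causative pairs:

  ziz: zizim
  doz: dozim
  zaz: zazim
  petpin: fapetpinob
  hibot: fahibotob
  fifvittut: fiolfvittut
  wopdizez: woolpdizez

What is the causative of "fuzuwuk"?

fuolzuwuk

"fuzuwuk" has 3 vowels. The stems with 3 vowels (fifvittut → fiolfvittut, wopdizez → woolpdizez) insert -ol- after the first vowel.
The other patterns: stems with 1 vowel add -im; stems with 2 vowels add fa- … -ob around the stem.
So fuzuwuk → fuolzuwuk.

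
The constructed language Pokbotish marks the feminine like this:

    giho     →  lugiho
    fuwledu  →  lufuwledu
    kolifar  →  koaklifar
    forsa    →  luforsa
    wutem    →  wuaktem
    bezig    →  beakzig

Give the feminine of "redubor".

"redubor" ends in a consonant. The stems ending in a consonant (wutem → wuaktem, kolifar → koaklifar, bezig → beakzig) insert -ak- after the first vowel.
The other pattern: stems ending in a vowel add the prefix lu-.
So redubor → reakdubor.

reakdubor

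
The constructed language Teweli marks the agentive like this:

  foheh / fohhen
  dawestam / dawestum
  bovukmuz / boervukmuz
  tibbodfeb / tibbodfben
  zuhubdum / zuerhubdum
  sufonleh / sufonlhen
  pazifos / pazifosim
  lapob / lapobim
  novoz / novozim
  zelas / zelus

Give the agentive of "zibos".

zibosim

tibbodfeb and lapob both end in -b yet inflect differently (tibbodfben, lapobim), so the final letter is not what conditions the rule; the last vowel is.
"zibos" has last vowel 'o'. The stems whose last vowel is 'o' (novoz → novozim, pazifos → pazifosim, lapob → lapobim) add -im.
The other patterns: stems whose last vowel is 'e' delete the last vowel and add -en; stems whose last vowel is 'a' change the last vowel to 'u'; stems whose last vowel is 'u' insert -er- after the first vowel.
So zibos → zibosim.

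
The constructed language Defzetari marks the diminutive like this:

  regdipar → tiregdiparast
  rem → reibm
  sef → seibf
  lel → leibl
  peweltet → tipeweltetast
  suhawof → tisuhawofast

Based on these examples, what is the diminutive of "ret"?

sef and suhawof both end in -f yet inflect differently (seibf, tisuhawofast), so the final letter is not what conditions the rule; the number of vowels is.
"ret" has 1 vowel. The stems with 1 vowel (rem → reibm, sef → seibf, lel → leibl) insert -ib- after the first vowel.
So ret → reibt.

reibt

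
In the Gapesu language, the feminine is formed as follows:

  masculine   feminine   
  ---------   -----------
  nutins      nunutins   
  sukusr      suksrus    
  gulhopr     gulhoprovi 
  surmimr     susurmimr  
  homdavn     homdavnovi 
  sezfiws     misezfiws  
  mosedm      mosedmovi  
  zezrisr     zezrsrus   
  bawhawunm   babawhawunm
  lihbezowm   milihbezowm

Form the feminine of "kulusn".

kulsnus

surmimr and zezrisr both end in -r yet inflect differently (susurmimr, zezrsrus), so the final letter is not what conditions the rule; the second-to-last letter is.
"kulusn" has second-to-last letter 's'. The stems whose second-to-last letter is 's' (zezrisr → zezrsrus, sukusr → suksrus) delete the last vowel and add -us.
The other patterns: stems whose second-to-last letter is 'm' or 'n' repeat the first consonant+vowel as a prefix; stems whose second-to-last letter is 'w' add the prefix mi-; stems whose second-to-last letter is 'd', 'p' or 'v' add -ovi.
So kulusn → kulsnus.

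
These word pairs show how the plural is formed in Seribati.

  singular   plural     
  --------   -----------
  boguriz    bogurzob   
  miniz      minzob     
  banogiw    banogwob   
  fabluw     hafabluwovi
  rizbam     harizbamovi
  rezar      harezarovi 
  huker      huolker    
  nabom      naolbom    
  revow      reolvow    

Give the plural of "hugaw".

hahugawovi

"hugaw" has last vowel 'a'. The stems whose last vowel is 'a' (rizbam → harizbamovi, rezar → harezarovi) add ha- … -ovi around the stem.
So hugaw → hahugawovi.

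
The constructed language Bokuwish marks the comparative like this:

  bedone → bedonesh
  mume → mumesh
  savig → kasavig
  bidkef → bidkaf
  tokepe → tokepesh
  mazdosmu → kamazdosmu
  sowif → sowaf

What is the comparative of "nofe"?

nofesh

"nofe" ends in -e. The stems ending in -e (bedone → bedonesh, mume → mumesh, tokepe → tokepesh) drop the final letter and add -esh.
So nofe → nofesh.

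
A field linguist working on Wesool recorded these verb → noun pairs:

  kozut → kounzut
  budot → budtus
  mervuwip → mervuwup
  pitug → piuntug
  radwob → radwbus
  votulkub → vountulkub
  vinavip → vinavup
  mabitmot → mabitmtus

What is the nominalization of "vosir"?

"vosir" has last vowel 'i'. The stems whose last vowel is 'i' (mervuwip → mervuwup, vinavip → vinavup) change the last vowel to 'u'.
The other patterns: stems whose last vowel is 'o' delete the last vowel and add -us; stems whose last vowel is 'u' insert -un- after the first vowel.
So vosir → vosur.

vosur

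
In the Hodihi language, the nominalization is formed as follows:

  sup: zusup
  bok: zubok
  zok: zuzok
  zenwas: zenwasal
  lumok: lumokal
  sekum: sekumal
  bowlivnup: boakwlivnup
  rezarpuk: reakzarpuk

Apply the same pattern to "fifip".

bok and lumok both end in -k yet inflect differently (zubok, lumokal), so the final letter is not what conditions the rule; the number of vowels is.
"fifip" has 2 vowels. The stems with 2 vowels (zenwas → zenwasal, lumok → lumokal, sekum → sekumal) add -al.
The other patterns: stems with 1 vowel add the prefix zu-; stems with 3 vowels insert -ak- after the first vowel.
So fifip → fifipal.

fifipal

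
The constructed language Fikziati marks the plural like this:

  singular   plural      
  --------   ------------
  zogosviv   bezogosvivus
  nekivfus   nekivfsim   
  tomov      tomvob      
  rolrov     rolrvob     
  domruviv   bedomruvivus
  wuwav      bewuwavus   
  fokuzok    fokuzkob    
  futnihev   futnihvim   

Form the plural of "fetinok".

rolrov and zogosviv both end in -v yet inflect differently (rolrvob, bezogosvivus), so the final letter is not what conditions the rule; the last vowel is.
"fetinok" has last vowel 'o'. The stems whose last vowel is 'o' (rolrov → rolrvob, tomov → tomvob, fokuzok → fokuzkob) delete the last vowel and add -ob.
The other patterns: stems whose last vowel is 'a' or 'i' add be- … -us around the stem; stems whose last vowel is 'e' or 'u' delete the last vowel and add -im.
So fetinok → fetinkob.

fetinkob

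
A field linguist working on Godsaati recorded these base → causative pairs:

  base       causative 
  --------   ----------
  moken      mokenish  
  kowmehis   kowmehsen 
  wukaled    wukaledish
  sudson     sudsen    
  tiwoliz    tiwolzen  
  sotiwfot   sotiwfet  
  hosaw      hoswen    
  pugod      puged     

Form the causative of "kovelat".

pugod and wukaled both end in -d yet inflect differently (puged, wukaledish), so the final letter is not what conditions the rule; the last vowel is.
"kovelat" has last vowel 'a'. The one such stem in the data (hosaw → hoswen) deletes the last vowel and adds -en (as do tiwoliz, kowmehis), so the same rule applies.
The other patterns: stems whose last vowel is 'o' change the last vowel to 'e'; stems whose last vowel is 'e' add -ish.
So kovelat → kovelten.

kovelten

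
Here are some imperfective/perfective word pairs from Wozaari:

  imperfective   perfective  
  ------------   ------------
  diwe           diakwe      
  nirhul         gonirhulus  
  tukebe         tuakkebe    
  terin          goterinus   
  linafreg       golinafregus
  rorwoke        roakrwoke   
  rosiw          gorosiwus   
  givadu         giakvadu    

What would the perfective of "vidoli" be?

tukebe and linafreg both have last vowel 'e' yet inflect differently (tuakkebe, golinafregus), so the last vowel is not what conditions the rule; whether the stem ends in a vowel or a consonant is.
"vidoli" ends in a vowel. The stems ending in a vowel (givadu → giakvadu, tukebe → tuakkebe, diwe → diakwe) insert -ak- after the first vowel.
The other pattern: stems ending in a consonant add go- … -us around the stem.
So vidoli → viakdoli.

viakdoli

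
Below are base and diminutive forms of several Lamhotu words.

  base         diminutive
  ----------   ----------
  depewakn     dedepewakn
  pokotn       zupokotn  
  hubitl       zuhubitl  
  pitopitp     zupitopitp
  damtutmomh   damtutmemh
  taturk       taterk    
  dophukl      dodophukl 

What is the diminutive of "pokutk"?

zupokutk

depewakn and pokotn both end in -n yet inflect differently (dedepewakn, zupokotn), so the final letter is not what conditions the rule; the second-to-last letter is.
"pokutk" has second-to-last letter 't'. The stems whose second-to-last letter is 't' (pitopitp → zupitopitp, pokotn → zupokotn, hubitl → zuhubitl) add the prefix zu-.
So pokutk → zupokutk.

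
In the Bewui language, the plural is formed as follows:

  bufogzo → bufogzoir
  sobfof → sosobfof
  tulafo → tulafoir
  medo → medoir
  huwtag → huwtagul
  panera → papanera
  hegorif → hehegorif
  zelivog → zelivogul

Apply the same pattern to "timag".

zelivog and tulafo both have last vowel 'o' yet inflect differently (zelivogul, tulafoir), so the last vowel is not what conditions the rule; the final letter is.
"timag" ends in -g. The stems ending in -g (huwtag → huwtagul, zelivog → zelivogul) add -ul.
So timag → timagul.

timagul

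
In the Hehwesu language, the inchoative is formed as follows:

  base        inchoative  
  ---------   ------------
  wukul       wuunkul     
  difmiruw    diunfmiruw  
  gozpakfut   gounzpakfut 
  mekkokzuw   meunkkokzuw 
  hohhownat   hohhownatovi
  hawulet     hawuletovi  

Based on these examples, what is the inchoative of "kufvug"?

gozpakfut and hohhownat both end in -t yet inflect differently (gounzpakfut, hohhownatovi), so the final letter is not what conditions the rule; the last vowel is.
"kufvug" has last vowel 'u'. The stems whose last vowel is 'u' (wukul → wuunkul, difmiruw → diunfmiruw, gozpakfut → gounzpakfut) insert -un- after the first vowel.
The other pattern: stems whose last vowel is 'a' or 'e' add -ovi.
So kufvug → kuunfvug.

kuunfvug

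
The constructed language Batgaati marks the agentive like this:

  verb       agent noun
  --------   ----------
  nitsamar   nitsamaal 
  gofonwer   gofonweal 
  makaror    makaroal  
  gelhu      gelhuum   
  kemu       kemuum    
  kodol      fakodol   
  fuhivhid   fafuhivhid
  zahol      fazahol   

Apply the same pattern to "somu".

somuum

makaror and kodol both have last vowel 'o' yet inflect differently (makaroal, fakodol), so the last vowel is not what conditions the rule; the final letter is.
"somu" ends in -u. The stems ending in -u (gelhu → gelhuum, kemu → kemuum) add -um.
The other patterns: stems ending in -r drop the final letter and add -al; stems ending in -d or -l add the prefix fa-.
So somu → somuum.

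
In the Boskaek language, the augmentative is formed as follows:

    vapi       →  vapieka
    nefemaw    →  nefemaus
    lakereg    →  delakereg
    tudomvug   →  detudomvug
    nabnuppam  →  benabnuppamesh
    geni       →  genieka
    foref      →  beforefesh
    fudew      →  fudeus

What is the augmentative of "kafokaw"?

kafokaus

fudew and lakereg both have last vowel 'e' yet inflect differently (fudeus, delakereg), so the last vowel is not what conditions the rule; the final letter is.
"kafokaw" ends in -w. The stems ending in -w (nefemaw → nefemaus, fudew → fudeus) drop the final letter and add -us.
So kafokaw → kafokaus.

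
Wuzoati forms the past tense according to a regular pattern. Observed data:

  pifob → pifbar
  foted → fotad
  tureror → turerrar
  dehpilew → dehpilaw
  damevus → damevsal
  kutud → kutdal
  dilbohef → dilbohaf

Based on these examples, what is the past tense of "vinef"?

foted and kutud both end in -d yet inflect differently (fotad, kutdal), so the final letter is not what conditions the rule; the last vowel is.
"vinef" has last vowel 'e'. The stems whose last vowel is 'e' (dilbohef → dilbohaf, dehpilew → dehpilaw, foted → fotad) change the last vowel to 'a'.
The other patterns: stems whose last vowel is 'u' delete the last vowel and add -al; stems whose last vowel is 'o' delete the last vowel and add -ar.
So vinef → vinaf.

vinaf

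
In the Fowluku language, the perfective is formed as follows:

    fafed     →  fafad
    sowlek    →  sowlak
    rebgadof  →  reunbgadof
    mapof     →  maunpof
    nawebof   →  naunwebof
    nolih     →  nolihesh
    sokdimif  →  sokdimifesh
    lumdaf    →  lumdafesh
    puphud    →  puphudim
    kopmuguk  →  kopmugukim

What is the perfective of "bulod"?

buunlod

"bulod" has last vowel 'o'. The stems whose last vowel is 'o' (rebgadof → reunbgadof, mapof → maunpof, nawebof → naunwebof) insert -un- after the first vowel.
So bulod → buunlod.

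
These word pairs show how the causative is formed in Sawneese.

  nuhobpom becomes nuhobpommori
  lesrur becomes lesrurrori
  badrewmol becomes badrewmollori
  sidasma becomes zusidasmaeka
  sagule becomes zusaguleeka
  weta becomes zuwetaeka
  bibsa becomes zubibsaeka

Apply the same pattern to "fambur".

famburrori

badrewmol and bibsa both begin with b- yet inflect differently (badrewmollori, zubibsaeka), so the first letter is not what conditions the rule; whether the stem ends in a vowel or a consonant is.
"fambur" ends in a consonant. The stems ending in a consonant (nuhobpom → nuhobpommori, lesrur → lesrurrori, badrewmol → badrewmollori) double the final consonant and add -ori.
The other pattern: stems ending in a vowel add zu- … -eka around the stem.
So fambur → famburrori.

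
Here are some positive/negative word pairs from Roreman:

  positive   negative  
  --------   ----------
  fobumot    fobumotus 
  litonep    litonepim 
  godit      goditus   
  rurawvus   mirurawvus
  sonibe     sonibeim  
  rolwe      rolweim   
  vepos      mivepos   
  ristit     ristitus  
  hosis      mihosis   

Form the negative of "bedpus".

mibedpus

hosis and godit both have last vowel 'i' yet inflect differently (mihosis, goditus), so the last vowel is not what conditions the rule; the final letter is.
"bedpus" ends in -s. The stems ending in -s (rurawvus → mirurawvus, hosis → mihosis, vepos → mivepos) add the prefix mi-.
So bedpus → mibedpus.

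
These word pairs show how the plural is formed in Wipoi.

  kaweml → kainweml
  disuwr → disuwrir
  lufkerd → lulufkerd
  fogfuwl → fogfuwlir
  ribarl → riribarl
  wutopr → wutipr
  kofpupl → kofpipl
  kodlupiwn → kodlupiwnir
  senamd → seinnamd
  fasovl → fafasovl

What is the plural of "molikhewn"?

molikhewnir

kaweml and fogfuwl both end in -l yet inflect differently (kainweml, fogfuwlir), so the final letter is not what conditions the rule; the second-to-last letter is.
"molikhewn" has second-to-last letter 'w'. The stems whose second-to-last letter is 'w' (disuwr → disuwrir, kodlupiwn → kodlupiwnir, fogfuwl → fogfuwlir) add -ir.
So molikhewn → molikhewnir.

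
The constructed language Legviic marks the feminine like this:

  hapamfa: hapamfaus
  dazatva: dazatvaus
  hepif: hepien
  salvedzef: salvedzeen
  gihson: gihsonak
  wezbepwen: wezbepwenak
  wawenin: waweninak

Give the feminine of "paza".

salvedzef and wezbepwen both have last vowel 'e' yet inflect differently (salvedzeen, wezbepwenak), so the last vowel is not what conditions the rule; the final letter is.
"paza" ends in -a. The stems ending in -a (hapamfa → hapamfaus, dazatva → dazatvaus) add -us.
The other patterns: stems ending in -f drop the final letter and add -en; stems ending in -n add -ak.
So paza → pazaus.

pazaus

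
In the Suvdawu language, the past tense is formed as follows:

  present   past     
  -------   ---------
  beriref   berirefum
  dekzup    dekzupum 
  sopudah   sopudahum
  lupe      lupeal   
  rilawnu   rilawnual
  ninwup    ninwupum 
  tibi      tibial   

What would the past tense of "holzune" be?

holzuneal

beriref and lupe both have last vowel 'e' yet inflect differently (berirefum, lupeal), so the last vowel is not what conditions the rule; whether the stem ends in a vowel or a consonant is.
"holzune" ends in a vowel. The stems ending in a vowel (tibi → tibial, lupe → lupeal, rilawnu → rilawnual) add -al.
The other pattern: stems ending in a consonant add -um.
So holzune → holzuneal.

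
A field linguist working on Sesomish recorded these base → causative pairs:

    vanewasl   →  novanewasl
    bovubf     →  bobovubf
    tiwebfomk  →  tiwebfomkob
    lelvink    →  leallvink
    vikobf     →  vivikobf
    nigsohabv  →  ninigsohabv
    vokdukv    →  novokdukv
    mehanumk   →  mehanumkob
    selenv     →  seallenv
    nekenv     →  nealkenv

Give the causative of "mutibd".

mehanumk and lelvink both end in -k yet inflect differently (mehanumkob, leallvink), so the final letter is not what conditions the rule; the second-to-last letter is.
"mutibd" has second-to-last letter 'b'. The stems whose second-to-last letter is 'b' (bovubf → bobovubf, nigsohabv → ninigsohabv, vikobf → vivikobf) repeat the first consonant+vowel as a prefix.
So mutibd → mumutibd.

mumutibd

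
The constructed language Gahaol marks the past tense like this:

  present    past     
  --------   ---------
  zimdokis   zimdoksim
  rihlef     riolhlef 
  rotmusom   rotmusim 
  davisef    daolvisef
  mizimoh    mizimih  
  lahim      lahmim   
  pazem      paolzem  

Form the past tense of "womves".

lahim and pazem both end in -m yet inflect differently (lahmim, paolzem), so the final letter is not what conditions the rule; the last vowel is.
"womves" has last vowel 'e'. The stems whose last vowel is 'e' (pazem → paolzem, rihlef → riolhlef, davisef → daolvisef) insert -ol- after the first vowel.
So womves → woolmves.

woolmves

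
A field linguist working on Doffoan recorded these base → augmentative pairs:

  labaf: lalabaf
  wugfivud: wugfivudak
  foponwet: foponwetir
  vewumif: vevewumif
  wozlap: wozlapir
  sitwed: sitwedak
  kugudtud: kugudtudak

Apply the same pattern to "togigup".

sitwed and foponwet both have last vowel 'e' yet inflect differently (sitwedak, foponwetir), so the last vowel is not what conditions the rule; the final letter is.
"togigup" ends in -p. The one such stem in the data (wozlap → wozlapir) adds -ir, so the same rule applies.
So togigup → togigupir.

togigupir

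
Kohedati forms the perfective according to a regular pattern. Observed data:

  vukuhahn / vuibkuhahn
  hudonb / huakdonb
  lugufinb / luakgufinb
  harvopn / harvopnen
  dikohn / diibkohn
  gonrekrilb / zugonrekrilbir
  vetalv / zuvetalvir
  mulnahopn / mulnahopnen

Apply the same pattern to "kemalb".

zukemalbir

mulnahopn and dikohn both end in -n yet inflect differently (mulnahopnen, diibkohn), so the final letter is not what conditions the rule; the second-to-last letter is.
"kemalb" has second-to-last letter 'l'. The stems whose second-to-last letter is 'l' (gonrekrilb → zugonrekrilbir, vetalv → zuvetalvir) add zu- … -ir around the stem.
The other patterns: stems whose second-to-last letter is 'p' add -en; stems whose second-to-last letter is 'h' insert -ib- after the first vowel; stems whose second-to-last letter is 'n' insert -ak- after the first vowel.
So kemalb → zukemalbir.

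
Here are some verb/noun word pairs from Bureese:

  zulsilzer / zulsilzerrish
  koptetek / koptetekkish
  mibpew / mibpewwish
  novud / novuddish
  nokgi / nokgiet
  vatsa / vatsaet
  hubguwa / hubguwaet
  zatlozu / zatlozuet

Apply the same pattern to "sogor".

sogorrish

"sogor" ends in a consonant. The stems ending in a consonant (zulsilzer → zulsilzerrish, koptetek → koptetekkish, mibpew → mibpewwish) double the final consonant and add -ish.
So sogor → sogorrish.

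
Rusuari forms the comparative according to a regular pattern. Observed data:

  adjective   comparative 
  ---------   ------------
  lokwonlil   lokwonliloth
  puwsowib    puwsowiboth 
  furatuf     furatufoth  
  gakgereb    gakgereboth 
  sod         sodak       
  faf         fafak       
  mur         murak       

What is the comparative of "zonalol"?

zonaloloth

furatuf and faf both end in -f yet inflect differently (furatufoth, fafak), so the final letter is not what conditions the rule; the number of vowels is.
"zonalol" has 3 vowels. The stems with 3 vowels (gakgereb → gakgereboth, furatuf → furatufoth, puwsowib → puwsowiboth) add -oth.
So zonalol → zonaloloth.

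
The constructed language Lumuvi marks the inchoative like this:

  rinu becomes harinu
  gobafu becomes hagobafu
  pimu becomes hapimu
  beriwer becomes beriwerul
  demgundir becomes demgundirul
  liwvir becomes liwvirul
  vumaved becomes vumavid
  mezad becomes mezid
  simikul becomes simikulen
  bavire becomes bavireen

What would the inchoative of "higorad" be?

higorid

beriwer and vumaved both have last vowel 'e' yet inflect differently (beriwerul, vumavid), so the last vowel is not what conditions the rule; the final letter is.
"higorad" ends in -d. The stems ending in -d (vumaved → vumavid, mezad → mezid) change the last vowel to 'i'.
The other patterns: stems ending in -u add the prefix ha-; stems ending in -r add -ul; stems ending in -e or -l add -en.
So higorad → higorid.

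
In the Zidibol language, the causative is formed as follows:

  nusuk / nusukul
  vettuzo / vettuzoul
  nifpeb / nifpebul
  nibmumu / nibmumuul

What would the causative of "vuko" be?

Every pair shown (nusuk → nusukul, vettuzo → vettuzoul, nifpeb → nifpebul, …) follows the same rule: add -ul.
So vuko → vukoul.

vukoul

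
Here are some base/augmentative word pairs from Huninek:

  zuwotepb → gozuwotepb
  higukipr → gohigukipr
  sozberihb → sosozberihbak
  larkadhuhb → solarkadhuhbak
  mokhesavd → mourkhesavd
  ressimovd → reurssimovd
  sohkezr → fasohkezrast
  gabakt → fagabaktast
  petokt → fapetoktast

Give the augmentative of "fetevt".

feurtevt

zuwotepb and sozberihb both end in -b yet inflect differently (gozuwotepb, sosozberihbak), so the final letter is not what conditions the rule; the second-to-last letter is.
"fetevt" has second-to-last letter 'v'. The stems whose second-to-last letter is 'v' (mokhesavd → mourkhesavd, ressimovd → reurssimovd) insert -ur- after the first vowel.
The other patterns: stems whose second-to-last letter is 'p' add the prefix go-; stems whose second-to-last letter is 'h' add so- … -ak around the stem; stems whose second-to-last letter is 'k' or 'z' add fa- … -ast around the stem.
So fetevt → feurtevt.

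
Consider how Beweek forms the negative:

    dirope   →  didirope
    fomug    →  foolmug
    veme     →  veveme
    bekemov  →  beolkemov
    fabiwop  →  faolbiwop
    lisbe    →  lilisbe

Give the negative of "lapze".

lalapze

"lapze" ends in -e. The stems ending in -e (veme → veveme, lisbe → lilisbe, dirope → didirope) repeat the first consonant+vowel as a prefix.
The other pattern: stems ending in -g, -p or -v insert -ol- after the first vowel.
So lapze → lalapze.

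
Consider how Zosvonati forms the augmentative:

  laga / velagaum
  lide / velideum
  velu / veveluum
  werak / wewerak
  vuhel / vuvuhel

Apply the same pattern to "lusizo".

laga and werak both have last vowel 'a' yet inflect differently (velagaum, wewerak), so the last vowel is not what conditions the rule; whether the stem ends in a vowel or a consonant is.
"lusizo" ends in a vowel. The stems ending in a vowel (laga → velagaum, lide → velideum, velu → veveluum) add ve- … -um around the stem.
The other pattern: stems ending in a consonant repeat the first consonant+vowel as a prefix.
So lusizo → velusizoum.

velusizoum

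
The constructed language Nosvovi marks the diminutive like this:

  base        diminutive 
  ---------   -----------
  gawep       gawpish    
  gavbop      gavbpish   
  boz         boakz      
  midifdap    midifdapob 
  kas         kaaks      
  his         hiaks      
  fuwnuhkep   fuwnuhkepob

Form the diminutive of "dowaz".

gawep and midifdap both end in -p yet inflect differently (gawpish, midifdapob), so the final letter is not what conditions the rule; the number of vowels is.
"dowaz" has 2 vowels. The stems with 2 vowels (gawep → gawpish, gavbop → gavbpish) delete the last vowel and add -ish.
The other patterns: stems with 1 vowel insert -ak- after the first vowel; stems with 3 vowels add -ob.
So dowaz → dowzish.

dowzish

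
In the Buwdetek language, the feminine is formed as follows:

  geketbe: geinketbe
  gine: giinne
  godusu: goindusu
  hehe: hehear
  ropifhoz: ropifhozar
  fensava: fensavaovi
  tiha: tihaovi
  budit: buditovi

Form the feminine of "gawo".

gainwo

"gawo" begins with g-. The stems beginning with g- (geketbe → geinketbe, gine → giinne, godusu → goindusu) insert -in- after the first vowel.
The other patterns: stems beginning with h- or r- add -ar; stems beginning with b-, f- or t- add -ovi.
So gawo → gainwo.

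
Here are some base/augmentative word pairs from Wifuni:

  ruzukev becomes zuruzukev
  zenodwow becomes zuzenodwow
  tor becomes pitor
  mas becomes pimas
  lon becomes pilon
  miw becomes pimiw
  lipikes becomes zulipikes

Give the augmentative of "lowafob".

lipikes and mas both end in -s yet inflect differently (zulipikes, pimas), so the final letter is not what conditions the rule; the number of vowels is.
"lowafob" has 3 vowels. The stems with 3 vowels (zenodwow → zuzenodwow, lipikes → zulipikes, ruzukev → zuruzukev) add the prefix zu-.
The other pattern: stems with 1 vowel add the prefix pi-.
So lowafob → zulowafob.

zulowafob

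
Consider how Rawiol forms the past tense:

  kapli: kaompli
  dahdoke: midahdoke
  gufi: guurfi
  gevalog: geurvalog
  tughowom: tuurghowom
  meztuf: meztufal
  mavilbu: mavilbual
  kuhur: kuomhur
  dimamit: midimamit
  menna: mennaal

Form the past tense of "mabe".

mabeal

kapli and gufi both end in -i yet inflect differently (kaompli, guurfi), so the final letter is not what conditions the rule; the first letter is.
"mabe" begins with m-. The stems beginning with m- (meztuf → meztufal, mavilbu → mavilbual, menna → mennaal) add -al.
The other patterns: stems beginning with k- insert -om- after the first vowel; stems beginning with d- add the prefix mi-; stems beginning with g- or t- insert -ur- after the first vowel.
So mabe → mabeal.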